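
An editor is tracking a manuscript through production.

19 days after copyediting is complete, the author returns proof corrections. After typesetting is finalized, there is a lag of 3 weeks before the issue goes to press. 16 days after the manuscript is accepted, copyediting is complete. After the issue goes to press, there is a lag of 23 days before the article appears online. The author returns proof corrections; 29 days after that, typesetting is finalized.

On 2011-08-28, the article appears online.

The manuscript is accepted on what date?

The article appears online: Aug 28, 2011.
The issue goes to press: Aug 28, 2011 − 23 days = Aug 5, 2011.
Typesetting is finalized: Aug 5, 2011 − 3 weeks = Jul 15, 2011.
The author returns proof corrections: Jul 15, 2011 − 29 days = Jun 16, 2011.
Copyediting is complete: Jun 16, 2011 − 19 days = May 28, 2011.
The manuscript is accepted: May 28, 2011 − 16 days = May 12, 2011.

2011-05-12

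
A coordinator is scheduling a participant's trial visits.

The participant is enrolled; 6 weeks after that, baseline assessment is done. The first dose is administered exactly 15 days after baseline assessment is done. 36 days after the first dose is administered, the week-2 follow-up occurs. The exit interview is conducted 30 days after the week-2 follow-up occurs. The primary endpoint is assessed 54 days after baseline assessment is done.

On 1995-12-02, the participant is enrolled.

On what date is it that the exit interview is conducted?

The participant is enrolled: Dec 2, 1995.
Baseline assessment is done: Dec 2, 1995 + 6 weeks = Jan 13, 1996.
The first dose is administered: Jan 13, 1996 + 15 days = Jan 28, 1996.
The week-2 follow-up occurs: Jan 28, 1996 + 36 days = Mar 4, 1996.
The exit interview is conducted: Mar 4, 1996 + 30 days = Apr 3, 1996.

1996-04-03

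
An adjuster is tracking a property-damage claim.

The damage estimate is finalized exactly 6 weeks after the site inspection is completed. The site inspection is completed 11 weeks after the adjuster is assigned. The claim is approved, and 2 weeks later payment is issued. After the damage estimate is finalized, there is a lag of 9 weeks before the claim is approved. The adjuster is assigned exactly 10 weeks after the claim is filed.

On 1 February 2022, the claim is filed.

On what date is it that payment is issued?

25 October 2022

The claim is filed: Feb 1, 2022.
The adjuster is assigned: Feb 1, 2022 + 10 weeks = Apr 12, 2022.
The site inspection is completed: Apr 12, 2022 + 11 weeks = Jun 28, 2022.
The damage estimate is finalized: Jun 28, 2022 + 6 weeks = Aug 9, 2022.
The claim is approved: Aug 9, 2022 + 9 weeks = Oct 11, 2022.
Payment is issued: Oct 11, 2022 + 2 weeks = Oct 25, 2022.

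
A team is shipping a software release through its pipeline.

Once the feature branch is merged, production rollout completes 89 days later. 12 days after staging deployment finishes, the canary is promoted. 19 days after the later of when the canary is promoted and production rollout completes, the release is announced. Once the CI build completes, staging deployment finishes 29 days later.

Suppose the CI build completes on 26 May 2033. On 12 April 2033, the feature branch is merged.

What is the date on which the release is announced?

29 July 2033

The CI build completes: May 26, 2033.
Staging deployment finishes: May 26, 2033 + 29 days = Jun 24, 2033.
The canary is promoted: Jun 24, 2033 + 12 days = Jul 6, 2033.
The feature branch is merged: Apr 12, 2033.
Production rollout completes: Apr 12, 2033 + 89 days = Jul 10, 2033.
Both prerequisites met — the canary is promoted (Jul 6, 2033), production rollout completes (Jul 10, 2033); the later is Jul 10, 2033.
The release is announced: Jul 10, 2033 + 19 days = Jul 29, 2033.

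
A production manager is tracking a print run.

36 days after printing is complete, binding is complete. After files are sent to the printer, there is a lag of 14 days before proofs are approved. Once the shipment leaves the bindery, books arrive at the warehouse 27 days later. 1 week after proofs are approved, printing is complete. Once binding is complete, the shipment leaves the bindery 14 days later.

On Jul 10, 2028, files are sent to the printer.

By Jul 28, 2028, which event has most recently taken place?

Files are sent to the printer: Jul 10, 2028.
Proofs are approved: Jul 10, 2028 + 14 days = Jul 24, 2028.
Printing is complete: Jul 24, 2028 + 1 week = Jul 31, 2028.
Binding is complete: Jul 31, 2028 + 36 days = Sep 5, 2028.
The shipment leaves the bindery: Sep 5, 2028 + 14 days = Sep 19, 2028.
Books arrive at the warehouse: Sep 19, 2028 + 27 days = Oct 16, 2028.
Jul 28, 2028 falls between when proofs are approved (Jul 24, 2028) and when printing is complete (Jul 31, 2028).

Proofs are approved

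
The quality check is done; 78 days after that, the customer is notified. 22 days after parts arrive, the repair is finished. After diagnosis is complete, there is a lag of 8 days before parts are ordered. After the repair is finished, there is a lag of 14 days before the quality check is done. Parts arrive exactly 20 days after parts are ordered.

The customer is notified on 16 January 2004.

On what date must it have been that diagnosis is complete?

The customer is notified: Jan 16, 2004.
The quality check is done: Jan 16, 2004 − 78 days = Oct 30, 2003.
The repair is finished: Oct 30, 2003 − 14 days = Oct 16, 2003.
Parts arrive: Oct 16, 2003 − 22 days = Sep 24, 2003.
Parts are ordered: Sep 24, 2003 − 20 days = Sep 4, 2003.
Diagnosis is complete: Sep 4, 2003 − 8 days = Aug 27, 2003.

27 August 2003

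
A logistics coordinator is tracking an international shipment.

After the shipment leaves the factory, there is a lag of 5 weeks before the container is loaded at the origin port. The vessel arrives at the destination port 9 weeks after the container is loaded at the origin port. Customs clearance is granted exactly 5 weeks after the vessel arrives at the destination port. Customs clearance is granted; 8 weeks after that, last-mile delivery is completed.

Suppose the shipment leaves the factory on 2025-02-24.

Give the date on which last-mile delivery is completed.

The shipment leaves the factory: Feb 24, 2025.
The container is loaded at the origin port: Feb 24, 2025 + 5 weeks = Mar 31, 2025.
The vessel arrives at the destination port: Mar 31, 2025 + 9 weeks = Jun 2, 2025.
Customs clearance is granted: Jun 2, 2025 + 5 weeks = Jul 7, 2025.
Last-mile delivery is completed: Jul 7, 2025 + 8 weeks = Sep 1, 2025.

2025-09-01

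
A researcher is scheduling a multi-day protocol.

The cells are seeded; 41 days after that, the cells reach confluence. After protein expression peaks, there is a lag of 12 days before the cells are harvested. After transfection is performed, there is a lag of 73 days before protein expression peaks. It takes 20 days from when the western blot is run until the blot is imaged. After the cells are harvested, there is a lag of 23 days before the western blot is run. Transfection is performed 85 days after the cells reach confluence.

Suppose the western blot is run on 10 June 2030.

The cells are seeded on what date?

The western blot is run: Jun 10, 2030.
The cells are harvested: Jun 10, 2030 − 23 days = May 18, 2030.
Protein expression peaks: May 18, 2030 − 12 days = May 6, 2030.
Transfection is performed: May 6, 2030 − 73 days = Feb 22, 2030.
The cells reach confluence: Feb 22, 2030 − 85 days = Nov 29, 2029.
The cells are seeded: Nov 29, 2029 − 41 days = Oct 19, 2029.

19 October 2029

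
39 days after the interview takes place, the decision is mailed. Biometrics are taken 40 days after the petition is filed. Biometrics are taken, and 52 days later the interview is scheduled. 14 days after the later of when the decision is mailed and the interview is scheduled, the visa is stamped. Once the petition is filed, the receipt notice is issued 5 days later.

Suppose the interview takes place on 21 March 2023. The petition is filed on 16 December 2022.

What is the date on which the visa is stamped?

The interview takes place: Mar 21, 2023.
The decision is mailed: Mar 21, 2023 + 39 days = Apr 29, 2023.
The petition is filed: Dec 16, 2022.
Biometrics are taken: Dec 16, 2022 + 40 days = Jan 25, 2023.
The interview is scheduled: Jan 25, 2023 + 52 days = Mar 18, 2023.
Both prerequisites met — the decision is mailed (Apr 29, 2023), the interview is scheduled (Mar 18, 2023); the later is Apr 29, 2023.
The visa is stamped: Apr 29, 2023 + 14 days = May 13, 2023.

13 May 2023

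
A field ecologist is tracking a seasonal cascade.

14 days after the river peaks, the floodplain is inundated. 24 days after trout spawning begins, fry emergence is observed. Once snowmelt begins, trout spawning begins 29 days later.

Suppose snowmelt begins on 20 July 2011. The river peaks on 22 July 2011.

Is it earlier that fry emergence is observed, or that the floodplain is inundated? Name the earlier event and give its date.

The floodplain is inundated — 5 August 2011

Snowmelt begins: Jul 20, 2011.
Trout spawning begins: Jul 20, 2011 + 29 days = Aug 18, 2011.
Fry emergence is observed: Aug 18, 2011 + 24 days = Sep 11, 2011.
The river peaks: Jul 22, 2011.
The floodplain is inundated: Jul 22, 2011 + 14 days = Aug 5, 2011.
Comparing: fry emergence is observed on Sep 11, 2011 vs the floodplain is inundated on Aug 5, 2011. Earlier: the floodplain is inundated.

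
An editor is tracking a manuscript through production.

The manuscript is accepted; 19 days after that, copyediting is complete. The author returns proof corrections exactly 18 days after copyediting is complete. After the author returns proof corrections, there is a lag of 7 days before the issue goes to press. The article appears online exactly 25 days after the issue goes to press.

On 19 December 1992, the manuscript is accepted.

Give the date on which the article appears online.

The manuscript is accepted: Dec 19, 1992.
Copyediting is complete: Dec 19, 1992 + 19 days = Jan 7, 1993.
The author returns proof corrections: Jan 7, 1993 + 18 days = Jan 25, 1993.
The issue goes to press: Jan 25, 1993 + 7 days = Feb 1, 1993.
The article appears online: Feb 1, 1993 + 25 days = Feb 26, 1993.

26 February 1993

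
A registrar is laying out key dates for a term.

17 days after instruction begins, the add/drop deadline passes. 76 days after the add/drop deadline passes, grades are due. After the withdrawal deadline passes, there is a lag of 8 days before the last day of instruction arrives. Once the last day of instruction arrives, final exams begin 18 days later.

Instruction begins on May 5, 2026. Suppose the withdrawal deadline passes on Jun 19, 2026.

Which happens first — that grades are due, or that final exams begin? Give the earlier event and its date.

Final exams begin — Jul 15, 2026

Instruction begins: May 5, 2026.
The add/drop deadline passes: May 5, 2026 + 17 days = May 22, 2026.
Grades are due: May 22, 2026 + 76 days = Aug 6, 2026.
The withdrawal deadline passes: Jun 19, 2026.
The last day of instruction arrives: Jun 19, 2026 + 8 days = Jun 27, 2026.
Final exams begin: Jun 27, 2026 + 18 days = Jul 15, 2026.
Comparing: grades are due on Aug 6, 2026 vs final exams begin on Jul 15, 2026. Earlier: final exams begin.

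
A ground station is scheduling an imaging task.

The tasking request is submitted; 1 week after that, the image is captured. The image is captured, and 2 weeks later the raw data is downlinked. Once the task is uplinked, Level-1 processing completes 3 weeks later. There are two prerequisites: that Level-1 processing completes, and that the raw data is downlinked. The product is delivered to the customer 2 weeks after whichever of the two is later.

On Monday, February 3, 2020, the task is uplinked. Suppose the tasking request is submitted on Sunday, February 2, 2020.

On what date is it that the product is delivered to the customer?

The task is uplinked: Feb 3, 2020.
Level-1 processing completes: Feb 3, 2020 + 3 weeks = Feb 24, 2020.
The tasking request is submitted: Feb 2, 2020.
The image is captured: Feb 2, 2020 + 1 week = Feb 9, 2020.
The raw data is downlinked: Feb 9, 2020 + 2 weeks = Feb 23, 2020.
Both prerequisites met — Level-1 processing completes (Feb 24, 2020), the raw data is downlinked (Feb 23, 2020); the later is Feb 24, 2020.
The product is delivered to the customer: Feb 24, 2020 + 2 weeks = Mar 9, 2020.

Monday, March 9, 2020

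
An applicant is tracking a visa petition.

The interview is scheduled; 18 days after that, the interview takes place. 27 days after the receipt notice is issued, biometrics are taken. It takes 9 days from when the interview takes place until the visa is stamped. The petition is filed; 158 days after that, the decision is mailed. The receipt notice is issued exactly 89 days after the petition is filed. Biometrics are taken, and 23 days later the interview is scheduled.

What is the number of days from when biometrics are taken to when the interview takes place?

41 days

Causal path: biometrics are taken → the interview is scheduled → the interview takes place.
Total delay along the path: 23 + 18 = 41 days.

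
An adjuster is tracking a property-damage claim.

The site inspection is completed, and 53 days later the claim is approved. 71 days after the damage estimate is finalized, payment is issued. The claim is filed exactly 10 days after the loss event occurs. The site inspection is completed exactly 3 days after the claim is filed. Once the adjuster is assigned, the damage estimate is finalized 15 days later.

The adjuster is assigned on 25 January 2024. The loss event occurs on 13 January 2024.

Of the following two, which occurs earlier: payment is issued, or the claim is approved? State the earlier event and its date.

The adjuster is assigned: Jan 25, 2024.
The damage estimate is finalized: Jan 25, 2024 + 15 days = Feb 9, 2024.
Payment is issued: Feb 9, 2024 + 71 days = Apr 20, 2024.
The loss event occurs: Jan 13, 2024.
The claim is filed: Jan 13, 2024 + 10 days = Jan 23, 2024.
The site inspection is completed: Jan 23, 2024 + 3 days = Jan 26, 2024.
The claim is approved: Jan 26, 2024 + 53 days = Mar 19, 2024.
Comparing: payment is issued on Apr 20, 2024 vs the claim is approved on Mar 19, 2024. Earlier: the claim is approved.

The claim is approved — 19 March 2024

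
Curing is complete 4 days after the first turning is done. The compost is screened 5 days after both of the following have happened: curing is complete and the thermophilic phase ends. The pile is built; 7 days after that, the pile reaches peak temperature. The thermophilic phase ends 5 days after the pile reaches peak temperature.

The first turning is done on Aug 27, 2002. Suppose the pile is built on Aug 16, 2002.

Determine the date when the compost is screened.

The first turning is done: Aug 27, 2002.
Curing is complete: Aug 27, 2002 + 4 days = Aug 31, 2002.
The pile is built: Aug 16, 2002.
The pile reaches peak temperature: Aug 16, 2002 + 7 days = Aug 23, 2002.
The thermophilic phase ends: Aug 23, 2002 + 5 days = Aug 28, 2002.
Both prerequisites met — curing is complete (Aug 31, 2002), the thermophilic phase ends (Aug 28, 2002); the later is Aug 31, 2002.
The compost is screened: Aug 31, 2002 + 5 days = Sep 5, 2002.

Sep 5, 2002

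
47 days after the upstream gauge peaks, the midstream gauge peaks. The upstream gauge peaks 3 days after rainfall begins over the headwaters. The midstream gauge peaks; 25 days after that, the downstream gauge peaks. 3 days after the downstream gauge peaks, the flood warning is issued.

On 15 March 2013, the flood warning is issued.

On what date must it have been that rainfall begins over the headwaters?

27 December 2012

The flood warning is issued: Mar 15, 2013.
The downstream gauge peaks: Mar 15, 2013 − 3 days = Mar 12, 2013.
The midstream gauge peaks: Mar 12, 2013 − 25 days = Feb 15, 2013.
The upstream gauge peaks: Feb 15, 2013 − 47 days = Dec 30, 2012.
Rainfall begins over the headwaters: Dec 30, 2012 − 3 days = Dec 27, 2012.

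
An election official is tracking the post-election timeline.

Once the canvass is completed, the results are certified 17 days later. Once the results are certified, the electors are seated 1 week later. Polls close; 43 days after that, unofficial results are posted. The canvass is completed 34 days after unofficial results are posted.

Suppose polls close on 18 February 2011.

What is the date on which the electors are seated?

Polls close: Feb 18, 2011.
Unofficial results are posted: Feb 18, 2011 + 43 days = Apr 2, 2011.
The canvass is completed: Apr 2, 2011 + 34 days = May 6, 2011.
The results are certified: May 6, 2011 + 17 days = May 23, 2011.
The electors are seated: May 23, 2011 + 1 week = May 30, 2011.

30 May 2011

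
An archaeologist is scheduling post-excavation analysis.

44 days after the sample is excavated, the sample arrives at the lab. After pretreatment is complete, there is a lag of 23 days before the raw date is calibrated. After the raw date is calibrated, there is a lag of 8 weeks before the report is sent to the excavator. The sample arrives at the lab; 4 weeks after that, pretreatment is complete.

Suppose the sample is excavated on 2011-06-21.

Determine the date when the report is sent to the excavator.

The sample is excavated: Jun 21, 2011.
The sample arrives at the lab: Jun 21, 2011 + 44 days = Aug 4, 2011.
Pretreatment is complete: Aug 4, 2011 + 4 weeks = Sep 1, 2011.
The raw date is calibrated: Sep 1, 2011 + 23 days = Sep 24, 2011.
The report is sent to the excavator: Sep 24, 2011 + 8 weeks = Nov 19, 2011.

2011-11-19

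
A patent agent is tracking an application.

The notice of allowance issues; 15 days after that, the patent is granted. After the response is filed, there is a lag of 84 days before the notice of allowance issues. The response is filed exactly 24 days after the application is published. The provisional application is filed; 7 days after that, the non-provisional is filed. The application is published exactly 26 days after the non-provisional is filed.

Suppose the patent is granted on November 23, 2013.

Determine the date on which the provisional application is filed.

June 20, 2013

The patent is granted: Nov 23, 2013.
The notice of allowance issues: Nov 23, 2013 − 15 days = Nov 8, 2013.
The response is filed: Nov 8, 2013 − 84 days = Aug 16, 2013.
The application is published: Aug 16, 2013 − 24 days = Jul 23, 2013.
The non-provisional is filed: Jul 23, 2013 − 26 days = Jun 27, 2013.
The provisional application is filed: Jun 27, 2013 − 7 days = Jun 20, 2013.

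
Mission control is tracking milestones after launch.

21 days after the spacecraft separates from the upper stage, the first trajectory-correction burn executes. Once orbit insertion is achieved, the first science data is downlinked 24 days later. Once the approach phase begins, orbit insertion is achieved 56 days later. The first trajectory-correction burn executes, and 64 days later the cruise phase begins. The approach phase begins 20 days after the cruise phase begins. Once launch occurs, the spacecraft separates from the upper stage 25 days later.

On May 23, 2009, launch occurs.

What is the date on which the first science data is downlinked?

Launch occurs: May 23, 2009.
The spacecraft separates from the upper stage: May 23, 2009 + 25 days = Jun 17, 2009.
The first trajectory-correction burn executes: Jun 17, 2009 + 21 days = Jul 8, 2009.
The cruise phase begins: Jul 8, 2009 + 64 days = Sep 10, 2009.
The approach phase begins: Sep 10, 2009 + 20 days = Sep 30, 2009.
Orbit insertion is achieved: Sep 30, 2009 + 56 days = Nov 25, 2009.
The first science data is downlinked: Nov 25, 2009 + 24 days = Dec 19, 2009.

December 19, 2009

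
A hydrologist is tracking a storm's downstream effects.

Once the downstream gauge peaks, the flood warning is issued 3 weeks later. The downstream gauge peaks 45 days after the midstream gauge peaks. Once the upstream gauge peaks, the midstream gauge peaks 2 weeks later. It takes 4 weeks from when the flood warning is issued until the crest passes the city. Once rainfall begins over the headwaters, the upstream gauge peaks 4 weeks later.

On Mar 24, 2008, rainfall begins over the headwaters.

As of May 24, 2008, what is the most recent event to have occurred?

Rainfall begins over the headwaters: Mar 24, 2008.
The upstream gauge peaks: Mar 24, 2008 + 4 weeks = Apr 21, 2008.
The midstream gauge peaks: Apr 21, 2008 + 2 weeks = May 5, 2008.
The downstream gauge peaks: May 5, 2008 + 45 days = Jun 19, 2008.
The flood warning is issued: Jun 19, 2008 + 3 weeks = Jul 10, 2008.
The crest passes the city: Jul 10, 2008 + 4 weeks = Aug 7, 2008.
May 24, 2008 falls between when the midstream gauge peaks (May 5, 2008) and when the downstream gauge peaks (Jun 19, 2008).

The midstream gauge peaks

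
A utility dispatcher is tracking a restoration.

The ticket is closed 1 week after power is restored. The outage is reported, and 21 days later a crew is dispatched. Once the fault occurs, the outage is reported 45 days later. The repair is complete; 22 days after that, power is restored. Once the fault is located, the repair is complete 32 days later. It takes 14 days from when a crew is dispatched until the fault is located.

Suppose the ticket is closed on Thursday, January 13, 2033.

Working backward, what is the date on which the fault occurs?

The ticket is closed: Jan 13, 2033.
Power is restored: Jan 13, 2033 − 1 week = Jan 6, 2033.
The repair is complete: Jan 6, 2033 − 22 days = Dec 15, 2032.
The fault is located: Dec 15, 2032 − 32 days = Nov 13, 2032.
A crew is dispatched: Nov 13, 2032 − 14 days = Oct 30, 2032.
The outage is reported: Oct 30, 2032 − 21 days = Oct 9, 2032.
The fault occurs: Oct 9, 2032 − 45 days = Aug 25, 2032.

Wednesday, August 25, 2032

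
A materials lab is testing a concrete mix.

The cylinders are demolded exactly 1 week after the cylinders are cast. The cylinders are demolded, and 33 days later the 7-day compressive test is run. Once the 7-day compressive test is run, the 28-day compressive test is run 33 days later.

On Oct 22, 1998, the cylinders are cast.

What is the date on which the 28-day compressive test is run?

Jan 3, 1999

The cylinders are cast: Oct 22, 1998.
The cylinders are demolded: Oct 22, 1998 + 1 week = Oct 29, 1998.
The 7-day compressive test is run: Oct 29, 1998 + 33 days = Dec 1, 1998.
The 28-day compressive test is run: Dec 1, 1998 + 33 days = Jan 3, 1999.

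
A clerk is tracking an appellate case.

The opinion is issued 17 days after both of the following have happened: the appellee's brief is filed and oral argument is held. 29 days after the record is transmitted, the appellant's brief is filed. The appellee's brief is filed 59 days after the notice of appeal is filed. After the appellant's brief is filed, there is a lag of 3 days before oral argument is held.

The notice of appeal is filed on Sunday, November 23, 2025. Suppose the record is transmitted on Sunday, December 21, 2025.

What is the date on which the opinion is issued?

The notice of appeal is filed: Nov 23, 2025.
The appellee's brief is filed: Nov 23, 2025 + 59 days = Jan 21, 2026.
The record is transmitted: Dec 21, 2025.
The appellant's brief is filed: Dec 21, 2025 + 29 days = Jan 19, 2026.
Oral argument is held: Jan 19, 2026 + 3 days = Jan 22, 2026.
Both prerequisites met — the appellee's brief is filed (Jan 21, 2026), oral argument is held (Jan 22, 2026); the later is Jan 22, 2026.
The opinion is issued: Jan 22, 2026 + 17 days = Feb 8, 2026.

Sunday, February 8, 2026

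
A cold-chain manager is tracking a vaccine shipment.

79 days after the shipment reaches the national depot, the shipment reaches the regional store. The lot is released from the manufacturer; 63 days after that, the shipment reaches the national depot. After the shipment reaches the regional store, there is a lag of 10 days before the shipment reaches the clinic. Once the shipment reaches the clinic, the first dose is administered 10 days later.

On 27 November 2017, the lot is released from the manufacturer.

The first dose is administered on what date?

8 May 2018

The lot is released from the manufacturer: Nov 27, 2017.
The shipment reaches the national depot: Nov 27, 2017 + 63 days = Jan 29, 2018.
The shipment reaches the regional store: Jan 29, 2018 + 79 days = Apr 18, 2018.
The shipment reaches the clinic: Apr 18, 2018 + 10 days = Apr 28, 2018.
The first dose is administered: Apr 28, 2018 + 10 days = May 8, 2018.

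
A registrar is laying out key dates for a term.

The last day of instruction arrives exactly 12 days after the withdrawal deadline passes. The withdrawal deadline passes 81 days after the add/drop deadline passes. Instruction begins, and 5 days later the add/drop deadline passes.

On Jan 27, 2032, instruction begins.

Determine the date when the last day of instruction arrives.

Instruction begins: Jan 27, 2032.
The add/drop deadline passes: Jan 27, 2032 + 5 days = Feb 1, 2032.
The withdrawal deadline passes: Feb 1, 2032 + 81 days = Apr 22, 2032.
The last day of instruction arrives: Apr 22, 2032 + 12 days = May 4, 2032.

May 4, 2032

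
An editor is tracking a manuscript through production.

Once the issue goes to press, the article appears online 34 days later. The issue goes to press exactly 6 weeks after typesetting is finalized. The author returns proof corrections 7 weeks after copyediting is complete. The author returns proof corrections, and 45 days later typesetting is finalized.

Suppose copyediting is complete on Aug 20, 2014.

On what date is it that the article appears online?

Copyediting is complete: Aug 20, 2014.
The author returns proof corrections: Aug 20, 2014 + 7 weeks = Oct 8, 2014.
Typesetting is finalized: Oct 8, 2014 + 45 days = Nov 22, 2014.
The issue goes to press: Nov 22, 2014 + 6 weeks = Jan 3, 2015.
The article appears online: Jan 3, 2015 + 34 days = Feb 6, 2015.

Feb 6, 2015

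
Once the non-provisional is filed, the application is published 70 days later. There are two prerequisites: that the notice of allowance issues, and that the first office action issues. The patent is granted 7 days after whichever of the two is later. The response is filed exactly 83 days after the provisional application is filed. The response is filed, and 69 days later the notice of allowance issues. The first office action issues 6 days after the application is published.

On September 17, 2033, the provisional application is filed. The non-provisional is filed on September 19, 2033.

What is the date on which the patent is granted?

February 23, 2034

The provisional application is filed: Sep 17, 2033.
The response is filed: Sep 17, 2033 + 83 days = Dec 9, 2033.
The notice of allowance issues: Dec 9, 2033 + 69 days = Feb 16, 2034.
The non-provisional is filed: Sep 19, 2033.
The application is published: Sep 19, 2033 + 70 days = Nov 28, 2033.
The first office action issues: Nov 28, 2033 + 6 days = Dec 4, 2033.
Both prerequisites met — the notice of allowance issues (Feb 16, 2034), the first office action issues (Dec 4, 2033); the later is Feb 16, 2034.
The patent is granted: Feb 16, 2034 + 7 days = Feb 23, 2034.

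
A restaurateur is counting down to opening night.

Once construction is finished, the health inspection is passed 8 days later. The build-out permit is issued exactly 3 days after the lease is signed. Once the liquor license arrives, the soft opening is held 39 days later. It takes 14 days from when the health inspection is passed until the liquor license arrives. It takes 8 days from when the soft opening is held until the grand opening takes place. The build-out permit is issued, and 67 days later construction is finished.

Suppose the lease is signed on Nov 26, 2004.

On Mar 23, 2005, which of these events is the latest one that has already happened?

The liquor license arrives

The lease is signed: Nov 26, 2004.
The build-out permit is issued: Nov 26, 2004 + 3 days = Nov 29, 2004.
Construction is finished: Nov 29, 2004 + 67 days = Feb 4, 2005.
The health inspection is passed: Feb 4, 2005 + 8 days = Feb 12, 2005.
The liquor license arrives: Feb 12, 2005 + 14 days = Feb 26, 2005.
The soft opening is held: Feb 26, 2005 + 39 days = Apr 6, 2005.
The grand opening takes place: Apr 6, 2005 + 8 days = Apr 14, 2005.
Mar 23, 2005 falls between when the liquor license arrives (Feb 26, 2005) and when the soft opening is held (Apr 6, 2005).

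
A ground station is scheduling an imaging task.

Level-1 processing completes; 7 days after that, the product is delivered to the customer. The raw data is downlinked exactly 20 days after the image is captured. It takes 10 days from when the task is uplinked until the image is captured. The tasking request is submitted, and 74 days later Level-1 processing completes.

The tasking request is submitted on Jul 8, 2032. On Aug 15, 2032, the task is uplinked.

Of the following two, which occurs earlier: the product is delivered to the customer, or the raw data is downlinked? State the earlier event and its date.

The tasking request is submitted: Jul 8, 2032.
Level-1 processing completes: Jul 8, 2032 + 74 days = Sep 20, 2032.
The product is delivered to the customer: Sep 20, 2032 + 7 days = Sep 27, 2032.
The task is uplinked: Aug 15, 2032.
The image is captured: Aug 15, 2032 + 10 days = Aug 25, 2032.
The raw data is downlinked: Aug 25, 2032 + 20 days = Sep 14, 2032.
Comparing: the product is delivered to the customer on Sep 27, 2032 vs the raw data is downlinked on Sep 14, 2032. Earlier: the raw data is downlinked.

The raw data is downlinked — Sep 14, 2032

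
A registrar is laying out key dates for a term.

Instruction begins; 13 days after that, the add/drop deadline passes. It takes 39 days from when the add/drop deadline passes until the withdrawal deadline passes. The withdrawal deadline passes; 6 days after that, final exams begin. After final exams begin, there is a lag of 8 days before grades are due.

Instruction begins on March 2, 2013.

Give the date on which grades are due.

Instruction begins: Mar 2, 2013.
The add/drop deadline passes: Mar 2, 2013 + 13 days = Mar 15, 2013.
The withdrawal deadline passes: Mar 15, 2013 + 39 days = Apr 23, 2013.
Final exams begin: Apr 23, 2013 + 6 days = Apr 29, 2013.
Grades are due: Apr 29, 2013 + 8 days = May 7, 2013.

May 7, 2013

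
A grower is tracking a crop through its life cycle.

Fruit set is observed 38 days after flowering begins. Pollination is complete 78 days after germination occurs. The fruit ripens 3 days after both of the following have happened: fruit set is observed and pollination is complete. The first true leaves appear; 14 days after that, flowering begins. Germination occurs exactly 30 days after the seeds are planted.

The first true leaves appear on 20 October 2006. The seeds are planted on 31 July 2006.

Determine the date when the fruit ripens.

The first true leaves appear: Oct 20, 2006.
Flowering begins: Oct 20, 2006 + 14 days = Nov 3, 2006.
Fruit set is observed: Nov 3, 2006 + 38 days = Dec 11, 2006.
The seeds are planted: Jul 31, 2006.
Germination occurs: Jul 31, 2006 + 30 days = Aug 30, 2006.
Pollination is complete: Aug 30, 2006 + 78 days = Nov 16, 2006.
Both prerequisites met — fruit set is observed (Dec 11, 2006), pollination is complete (Nov 16, 2006); the later is Dec 11, 2006.
The fruit ripens: Dec 11, 2006 + 3 days = Dec 14, 2006.

14 December 2006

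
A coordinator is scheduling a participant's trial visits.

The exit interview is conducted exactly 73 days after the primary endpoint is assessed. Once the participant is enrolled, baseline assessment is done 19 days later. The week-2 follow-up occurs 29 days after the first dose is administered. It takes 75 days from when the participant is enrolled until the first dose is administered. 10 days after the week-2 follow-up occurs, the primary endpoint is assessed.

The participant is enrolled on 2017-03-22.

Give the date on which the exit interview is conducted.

2017-09-25

The participant is enrolled: Mar 22, 2017.
The first dose is administered: Mar 22, 2017 + 75 days = Jun 5, 2017.
The week-2 follow-up occurs: Jun 5, 2017 + 29 days = Jul 4, 2017.
The primary endpoint is assessed: Jul 4, 2017 + 10 days = Jul 14, 2017.
The exit interview is conducted: Jul 14, 2017 + 73 days = Sep 25, 2017.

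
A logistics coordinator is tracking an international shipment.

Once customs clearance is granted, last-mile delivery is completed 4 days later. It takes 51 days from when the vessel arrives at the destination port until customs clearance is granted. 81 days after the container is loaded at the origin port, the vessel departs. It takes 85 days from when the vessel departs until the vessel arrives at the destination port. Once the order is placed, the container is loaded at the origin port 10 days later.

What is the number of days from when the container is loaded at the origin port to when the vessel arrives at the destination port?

Causal path: the container is loaded at the origin port → the vessel departs → the vessel arrives at the destination port.
Total delay along the path: 81 + 85 = 166 days.

166 days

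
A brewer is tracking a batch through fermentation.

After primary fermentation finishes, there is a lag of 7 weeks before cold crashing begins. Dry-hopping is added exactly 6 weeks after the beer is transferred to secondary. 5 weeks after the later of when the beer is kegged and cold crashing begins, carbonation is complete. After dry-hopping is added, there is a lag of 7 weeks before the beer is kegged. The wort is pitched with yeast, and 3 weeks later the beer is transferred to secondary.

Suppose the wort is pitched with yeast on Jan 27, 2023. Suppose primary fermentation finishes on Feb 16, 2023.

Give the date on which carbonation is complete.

The wort is pitched with yeast: Jan 27, 2023.
The beer is transferred to secondary: Jan 27, 2023 + 3 weeks = Feb 17, 2023.
Dry-hopping is added: Feb 17, 2023 + 6 weeks = Mar 31, 2023.
The beer is kegged: Mar 31, 2023 + 7 weeks = May 19, 2023.
Primary fermentation finishes: Feb 16, 2023.
Cold crashing begins: Feb 16, 2023 + 7 weeks = Apr 6, 2023.
Both prerequisites met — the beer is kegged (May 19, 2023), cold crashing begins (Apr 6, 2023); the later is May 19, 2023.
Carbonation is complete: May 19, 2023 + 5 weeks = Jun 23, 2023.

Jun 23, 2023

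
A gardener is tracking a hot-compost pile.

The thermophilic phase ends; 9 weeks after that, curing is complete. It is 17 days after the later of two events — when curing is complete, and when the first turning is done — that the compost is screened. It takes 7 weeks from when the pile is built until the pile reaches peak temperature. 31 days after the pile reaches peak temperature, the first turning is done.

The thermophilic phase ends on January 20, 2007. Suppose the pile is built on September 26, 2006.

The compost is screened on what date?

The thermophilic phase ends: Jan 20, 2007.
Curing is complete: Jan 20, 2007 + 9 weeks = Mar 24, 2007.
The pile is built: Sep 26, 2006.
The pile reaches peak temperature: Sep 26, 2006 + 7 weeks = Nov 14, 2006.
The first turning is done: Nov 14, 2006 + 31 days = Dec 15, 2006.
Both prerequisites met — curing is complete (Mar 24, 2007), the first turning is done (Dec 15, 2006); the later is Mar 24, 2007.
The compost is screened: Mar 24, 2007 + 17 days = Apr 10, 2007.

April 10, 2007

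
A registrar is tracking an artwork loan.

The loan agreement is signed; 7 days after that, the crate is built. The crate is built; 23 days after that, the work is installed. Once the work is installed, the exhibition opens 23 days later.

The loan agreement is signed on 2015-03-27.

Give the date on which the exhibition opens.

2015-05-19

The loan agreement is signed: Mar 27, 2015.
The crate is built: Mar 27, 2015 + 7 days = Apr 3, 2015.
The work is installed: Apr 3, 2015 + 23 days = Apr 26, 2015.
The exhibition opens: Apr 26, 2015 + 23 days = May 19, 2015.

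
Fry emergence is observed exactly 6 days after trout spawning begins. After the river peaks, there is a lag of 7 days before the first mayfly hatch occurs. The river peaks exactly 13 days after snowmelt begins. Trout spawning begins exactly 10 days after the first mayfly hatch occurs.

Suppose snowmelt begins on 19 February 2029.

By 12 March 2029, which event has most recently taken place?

The first mayfly hatch occurs

Snowmelt begins: Feb 19, 2029.
The river peaks: Feb 19, 2029 + 13 days = Mar 4, 2029.
The first mayfly hatch occurs: Mar 4, 2029 + 7 days = Mar 11, 2029.
Trout spawning begins: Mar 11, 2029 + 10 days = Mar 21, 2029.
Fry emergence is observed: Mar 21, 2029 + 6 days = Mar 27, 2029.
Mar 12, 2029 falls between when the first mayfly hatch occurs (Mar 11, 2029) and when trout spawning begins (Mar 21, 2029).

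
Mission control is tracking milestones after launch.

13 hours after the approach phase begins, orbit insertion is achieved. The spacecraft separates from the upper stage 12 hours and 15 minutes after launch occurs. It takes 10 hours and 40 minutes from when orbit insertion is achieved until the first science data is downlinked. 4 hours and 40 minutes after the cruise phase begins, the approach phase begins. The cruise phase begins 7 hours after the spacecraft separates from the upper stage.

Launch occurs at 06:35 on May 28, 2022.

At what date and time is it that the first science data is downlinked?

Launch occurs: 06:35 May 28, 2022.
The spacecraft separates from the upper stage: 06:35 May 28, 2022 + 12h15m = 18:50 May 28, 2022.
The cruise phase begins: 18:50 May 28, 2022 + 7h = 01:50 May 29, 2022.
The approach phase begins: 01:50 May 29, 2022 + 4h40m = 06:30 May 29, 2022.
Orbit insertion is achieved: 06:30 May 29, 2022 + 13h = 19:30 May 29, 2022.
The first science data is downlinked: 19:30 May 29, 2022 + 10h40m = 06:10 May 30, 2022.

06:10 on May 30, 2022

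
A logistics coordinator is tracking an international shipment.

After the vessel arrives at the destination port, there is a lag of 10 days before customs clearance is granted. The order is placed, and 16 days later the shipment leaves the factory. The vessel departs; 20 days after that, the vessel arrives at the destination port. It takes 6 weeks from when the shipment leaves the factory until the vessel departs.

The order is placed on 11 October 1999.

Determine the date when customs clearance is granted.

The order is placed: Oct 11, 1999.
The shipment leaves the factory: Oct 11, 1999 + 16 days = Oct 27, 1999.
The vessel departs: Oct 27, 1999 + 6 weeks = Dec 8, 1999.
The vessel arrives at the destination port: Dec 8, 1999 + 20 days = Dec 28, 1999.
Customs clearance is granted: Dec 28, 1999 + 10 days = Jan 7, 2000.

7 January 2000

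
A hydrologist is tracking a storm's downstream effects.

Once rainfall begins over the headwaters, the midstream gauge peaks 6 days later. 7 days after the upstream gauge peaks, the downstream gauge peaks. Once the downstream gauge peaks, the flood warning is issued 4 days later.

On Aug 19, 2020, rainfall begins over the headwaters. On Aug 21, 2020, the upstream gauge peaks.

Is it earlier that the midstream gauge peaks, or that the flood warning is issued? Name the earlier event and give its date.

Rainfall begins over the headwaters: Aug 19, 2020.
The midstream gauge peaks: Aug 19, 2020 + 6 days = Aug 25, 2020.
The upstream gauge peaks: Aug 21, 2020.
The downstream gauge peaks: Aug 21, 2020 + 7 days = Aug 28, 2020.
The flood warning is issued: Aug 28, 2020 + 4 days = Sep 1, 2020.
Comparing: the midstream gauge peaks on Aug 25, 2020 vs the flood warning is issued on Sep 1, 2020. Earlier: the midstream gauge peaks.

The midstream gauge peaks — Aug 25, 2020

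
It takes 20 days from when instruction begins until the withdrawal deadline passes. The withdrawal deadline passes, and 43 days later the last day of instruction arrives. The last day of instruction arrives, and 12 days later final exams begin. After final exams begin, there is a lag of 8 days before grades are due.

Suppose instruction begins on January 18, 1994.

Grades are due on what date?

April 11, 1994

Instruction begins: Jan 18, 1994.
The withdrawal deadline passes: Jan 18, 1994 + 20 days = Feb 7, 1994.
The last day of instruction arrives: Feb 7, 1994 + 43 days = Mar 22, 1994.
Final exams begin: Mar 22, 1994 + 12 days = Apr 3, 1994.
Grades are due: Apr 3, 1994 + 8 days = Apr 11, 1994.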